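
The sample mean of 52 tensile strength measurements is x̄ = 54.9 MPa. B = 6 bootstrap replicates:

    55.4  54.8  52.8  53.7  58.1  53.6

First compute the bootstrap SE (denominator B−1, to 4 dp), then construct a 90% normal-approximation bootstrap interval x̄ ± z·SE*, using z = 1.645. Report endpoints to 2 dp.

Mean of replicates = 54.7333; sum of squared deviations = 17.8733; SE* = √(17.8733/5) = 1.8907
Margin = 1.645 × 1.8907 = 3.110
Interval: 54.9 ± 3.110

(51.79, 58.01)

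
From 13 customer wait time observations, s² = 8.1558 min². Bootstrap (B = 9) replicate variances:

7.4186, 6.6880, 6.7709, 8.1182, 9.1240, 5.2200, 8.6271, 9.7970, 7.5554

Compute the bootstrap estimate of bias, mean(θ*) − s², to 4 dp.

bias = −0.4537

mean(θ*) = (7.4186 + 6.6880 + 6.7709 + 8.1182 + 9.1240 + 5.2200 + 8.6271 + 9.7970 + 7.5554) / 9 = 7.70213
bias = 7.70213 − 8.1558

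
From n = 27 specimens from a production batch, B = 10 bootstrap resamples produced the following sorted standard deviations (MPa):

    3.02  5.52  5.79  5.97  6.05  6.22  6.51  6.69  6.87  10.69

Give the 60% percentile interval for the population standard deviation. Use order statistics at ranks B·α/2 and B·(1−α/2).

(5.52, 6.69)

α = 0.40; lower rank = 10 × 0.200 = 2; upper rank = 10 × 0.800 = 8.
The 2nd smallest replicate is 5.52; the 8th is 6.69.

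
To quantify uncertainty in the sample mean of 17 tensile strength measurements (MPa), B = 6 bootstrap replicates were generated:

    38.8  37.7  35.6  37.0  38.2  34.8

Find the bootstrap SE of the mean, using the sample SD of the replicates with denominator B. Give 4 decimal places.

SE* = 1.4123

Bootstrap SE is the standard deviation of the 6 replicate means.
Mean of replicates: (38.8 + 37.7 + 35.6 + 37.0 + 38.2 + 34.8) / 6 = 222.10000 / 6 = 37.01667
Sum of squared deviations: (+1.78333)² + (+0.68333)² + (−1.41667)² + (−0.01667)² + (+1.18333)² + (−2.21667)² = 11.96833
Variance = 11.96833 / 6 = 1.99472
SE* = √1.99472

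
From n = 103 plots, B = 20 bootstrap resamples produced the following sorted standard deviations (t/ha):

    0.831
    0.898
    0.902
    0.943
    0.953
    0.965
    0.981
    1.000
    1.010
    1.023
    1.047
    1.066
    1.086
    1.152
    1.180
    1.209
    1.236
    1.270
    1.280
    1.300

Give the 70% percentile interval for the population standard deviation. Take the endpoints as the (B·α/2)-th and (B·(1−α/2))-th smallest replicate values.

(0.902, 1.236)

α = 0.30; lower rank = 20 × 0.150 = 3; upper rank = 20 × 0.850 = 17.
The 3rd smallest replicate is 0.902; the 17th is 1.236.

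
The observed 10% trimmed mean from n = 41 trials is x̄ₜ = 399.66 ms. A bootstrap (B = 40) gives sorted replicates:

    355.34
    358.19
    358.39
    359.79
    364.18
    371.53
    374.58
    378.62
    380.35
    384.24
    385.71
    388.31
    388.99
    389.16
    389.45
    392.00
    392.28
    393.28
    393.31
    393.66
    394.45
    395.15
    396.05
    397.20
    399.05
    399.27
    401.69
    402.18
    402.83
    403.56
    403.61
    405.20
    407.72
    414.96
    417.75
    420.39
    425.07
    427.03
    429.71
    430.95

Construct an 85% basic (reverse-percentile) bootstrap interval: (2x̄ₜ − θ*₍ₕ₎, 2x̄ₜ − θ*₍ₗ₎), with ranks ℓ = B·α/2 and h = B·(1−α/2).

Percentile endpoints at ranks 3 and 37: θ*₍3₎ = 358.39, θ*₍37₎ = 425.07.
Basic interval reflects these around x̄ₜ:
  lower = 2 × 399.66 − 425.07 = 374.25
  upper = 2 × 399.66 − 358.39 = 440.93

(374.25, 440.93)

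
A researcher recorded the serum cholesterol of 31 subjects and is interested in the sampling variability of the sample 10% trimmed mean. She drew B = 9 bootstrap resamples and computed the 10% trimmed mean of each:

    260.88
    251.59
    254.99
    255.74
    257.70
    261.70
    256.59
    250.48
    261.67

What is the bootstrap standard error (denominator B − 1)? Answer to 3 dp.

SE* = 4.134

Bootstrap SE is the standard deviation of the 9 replicate 10% trimmed means.
Mean of replicates: (260.88 + 251.59 + 254.99 + 255.74 + 257.70 + 261.70 + 256.59 + 250.48 + 261.67) / 9 = 2311.3400 / 9 = 256.8156
Sum of squared deviations: (+4.0644)² + (−5.2256)² + (−1.8256)² + (−1.0756)² + (+0.8844)² + (+4.8844)² + (−0.2256)² + (−6.3356)² + (+4.8544)² = 136.7114
Variance = 136.7114 / 8 = 17.0889
SE* = √17.0889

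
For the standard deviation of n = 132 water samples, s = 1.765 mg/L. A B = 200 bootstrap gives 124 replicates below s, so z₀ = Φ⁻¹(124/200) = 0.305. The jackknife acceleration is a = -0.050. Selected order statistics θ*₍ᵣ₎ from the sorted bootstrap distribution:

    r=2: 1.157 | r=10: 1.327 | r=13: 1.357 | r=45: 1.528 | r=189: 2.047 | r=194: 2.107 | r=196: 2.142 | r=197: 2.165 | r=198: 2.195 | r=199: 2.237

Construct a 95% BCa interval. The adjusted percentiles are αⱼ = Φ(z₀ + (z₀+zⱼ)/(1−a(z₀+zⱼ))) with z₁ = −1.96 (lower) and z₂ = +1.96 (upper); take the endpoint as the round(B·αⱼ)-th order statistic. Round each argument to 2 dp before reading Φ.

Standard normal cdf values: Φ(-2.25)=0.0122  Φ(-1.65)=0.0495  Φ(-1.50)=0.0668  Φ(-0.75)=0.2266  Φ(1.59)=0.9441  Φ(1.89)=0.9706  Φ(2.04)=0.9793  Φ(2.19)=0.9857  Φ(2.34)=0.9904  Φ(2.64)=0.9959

Lower: z₀ + z₁ = 0.305 + (-1.960) = -1.655; 1 − a(z₀+z₁) = 1 − (-0.050)(-1.655) = 0.9173; argument = 0.305 + (-1.655)/0.9173 = -1.4993 → -1.50.
α₁ = Φ(-1.50) = 0.0668; rank = round(200 × 0.0668) = 13; θ*₍13₎ = 1.357.
Upper: z₀ + z₂ = 2.265; 1 − a(z₀+z₂) = 1.1133; argument = 2.3396 → 2.34; α₂ = 0.9904; rank = 198; θ*₍198₎ = 2.195.

(1.357, 2.195)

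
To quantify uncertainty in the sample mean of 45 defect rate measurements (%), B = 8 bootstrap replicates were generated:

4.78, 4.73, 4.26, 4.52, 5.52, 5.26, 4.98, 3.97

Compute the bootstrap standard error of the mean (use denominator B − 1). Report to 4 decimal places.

Bootstrap SE is the standard deviation of the 8 replicate means.
Mean of replicates: (4.78 + 4.73 + 4.26 + 4.52 + 5.52 + 5.26 + 4.98 + 3.97) / 8 = 38.02000 / 8 = 4.75250
Sum of squared deviations: (+0.02750)² + (−0.02250)² + (−0.49250)² + (−0.23250)² + (+0.76750)² + (+0.50750)² + (+0.22750)² + (−0.78250)² = 1.80855
Variance = 1.80855 / 7 = 0.25836
SE* = √0.25836

SE* = 0.5083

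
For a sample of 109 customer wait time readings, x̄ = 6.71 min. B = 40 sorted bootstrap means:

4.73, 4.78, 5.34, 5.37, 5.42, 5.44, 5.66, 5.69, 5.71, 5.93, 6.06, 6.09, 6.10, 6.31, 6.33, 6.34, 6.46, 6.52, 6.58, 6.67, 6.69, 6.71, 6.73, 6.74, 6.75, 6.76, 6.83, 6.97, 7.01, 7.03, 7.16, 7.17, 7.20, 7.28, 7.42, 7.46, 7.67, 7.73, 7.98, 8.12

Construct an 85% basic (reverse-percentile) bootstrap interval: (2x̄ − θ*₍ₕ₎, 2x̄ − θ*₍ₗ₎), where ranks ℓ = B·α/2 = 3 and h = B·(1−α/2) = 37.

(5.75, 8.08)

Percentile endpoints at ranks 3 and 37: θ*₍3₎ = 5.34, θ*₍37₎ = 7.67.
Basic interval reflects these around x̄:
  lower = 2 × 6.71 − 7.67 = 5.75
  upper = 2 × 6.71 − 5.34 = 8.08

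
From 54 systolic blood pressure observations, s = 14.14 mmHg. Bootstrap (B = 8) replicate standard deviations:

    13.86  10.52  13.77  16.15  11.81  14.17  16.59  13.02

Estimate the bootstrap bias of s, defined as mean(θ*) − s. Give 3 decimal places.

mean(θ*) = (13.86 + 10.52 + 13.77 + 16.15 + 11.81 + 14.17 + 16.59 + 13.02) / 8 = 13.7363
bias = 13.7363 − 14.14

bias = −0.404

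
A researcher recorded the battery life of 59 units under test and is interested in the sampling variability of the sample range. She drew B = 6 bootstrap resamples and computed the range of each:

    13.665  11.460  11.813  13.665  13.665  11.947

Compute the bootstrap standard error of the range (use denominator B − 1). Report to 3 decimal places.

Bootstrap SE is the standard deviation of the 6 replicate ranges.
Mean of replicates: (13.665 + 11.460 + 11.813 + 13.665 + 13.665 + 11.947) / 6 = 76.2150 / 6 = 12.7025
Sum of squared deviations: (+0.9625)² + (−1.2425)² + (−0.8895)² + (+0.9625)² + (+0.9625)² + (−0.7555)² = 5.6850
Variance = 5.6850 / 5 = 1.1370
SE* = √1.1370

SE* = 1.066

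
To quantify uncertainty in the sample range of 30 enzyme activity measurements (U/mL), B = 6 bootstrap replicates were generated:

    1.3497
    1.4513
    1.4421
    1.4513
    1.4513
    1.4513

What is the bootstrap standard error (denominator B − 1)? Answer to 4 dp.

SE* = 0.0409

Bootstrap SE is the standard deviation of the 6 replicate ranges.
Mean of replicates: (1.3497 + 1.4513 + 1.4421 + 1.4513 + 1.4513 + 1.4513) / 6 = 8.59700 / 6 = 1.43283
Sum of squared deviations: (−0.08313)² + (+0.01847)² + (+0.00927)² + (+0.01847)² + (+0.01847)² + (+0.01847)² = 0.00836
Variance = 0.00836 / 5 = 0.00167
SE* = √0.00167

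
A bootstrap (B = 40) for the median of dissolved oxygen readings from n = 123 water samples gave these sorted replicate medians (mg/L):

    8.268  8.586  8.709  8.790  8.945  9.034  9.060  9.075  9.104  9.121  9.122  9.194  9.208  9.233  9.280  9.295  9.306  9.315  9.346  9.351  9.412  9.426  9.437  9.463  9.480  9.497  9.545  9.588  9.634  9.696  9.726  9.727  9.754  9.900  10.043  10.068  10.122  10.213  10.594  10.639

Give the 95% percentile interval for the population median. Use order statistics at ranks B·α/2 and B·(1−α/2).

(8.268, 10.594)

α = 0.05; lower rank = 40 × 0.025 = 1; upper rank = 40 × 0.975 = 39.
The 1st smallest replicate is 8.268; the 39th is 10.594.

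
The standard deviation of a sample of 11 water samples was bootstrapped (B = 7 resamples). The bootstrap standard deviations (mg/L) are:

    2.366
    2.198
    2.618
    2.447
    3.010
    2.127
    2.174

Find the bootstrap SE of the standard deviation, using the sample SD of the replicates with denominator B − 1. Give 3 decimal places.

SE* = 0.313

Bootstrap SE is the standard deviation of the 7 replicate standard deviations.
Mean of replicates: (2.366 + 2.198 + 2.618 + 2.447 + 3.010 + 2.127 + 2.174) / 7 = 16.9400 / 7 = 2.4200
Sum of squared deviations: (−0.0540)² + (−0.2220)² + (+0.1980)² + (+0.0270)² + (+0.5900)² + (−0.2930)² + (−0.2460)² = 0.5866
Variance = 0.5866 / 6 = 0.0978
SE* = √0.0978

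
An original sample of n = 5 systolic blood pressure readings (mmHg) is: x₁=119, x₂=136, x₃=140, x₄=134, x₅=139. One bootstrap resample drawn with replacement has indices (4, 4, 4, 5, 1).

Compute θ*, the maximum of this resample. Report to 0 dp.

θ* = 139

Resample values: 134, 134, 134, 139, 119.
Maximum = 139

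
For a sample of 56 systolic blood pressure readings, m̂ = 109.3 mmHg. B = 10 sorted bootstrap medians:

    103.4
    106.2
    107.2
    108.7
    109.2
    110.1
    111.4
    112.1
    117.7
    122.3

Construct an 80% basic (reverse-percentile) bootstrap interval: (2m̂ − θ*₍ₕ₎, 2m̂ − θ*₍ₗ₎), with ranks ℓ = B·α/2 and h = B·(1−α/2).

(100.9, 115.2)

Percentile endpoints at ranks 1 and 9: θ*₍1₎ = 103.4, θ*₍9₎ = 117.7.
Basic interval reflects these around m̂:
  lower = 2 × 109.3 − 117.7 = 100.9
  upper = 2 × 109.3 − 103.4 = 115.2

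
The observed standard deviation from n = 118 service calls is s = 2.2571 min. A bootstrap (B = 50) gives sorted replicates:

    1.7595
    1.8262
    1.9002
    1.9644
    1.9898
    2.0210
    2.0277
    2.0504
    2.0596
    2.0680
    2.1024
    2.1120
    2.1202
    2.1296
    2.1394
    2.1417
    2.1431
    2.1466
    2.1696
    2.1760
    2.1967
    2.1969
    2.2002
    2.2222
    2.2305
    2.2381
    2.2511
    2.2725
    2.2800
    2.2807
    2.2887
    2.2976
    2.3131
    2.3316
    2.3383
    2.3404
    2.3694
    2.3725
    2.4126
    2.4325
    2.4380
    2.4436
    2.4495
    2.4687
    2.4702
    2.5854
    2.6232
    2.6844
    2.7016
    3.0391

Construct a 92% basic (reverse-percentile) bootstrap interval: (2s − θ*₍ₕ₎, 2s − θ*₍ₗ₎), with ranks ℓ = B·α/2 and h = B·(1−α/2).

(1.8298, 2.6880)

Percentile endpoints at ranks 2 and 48: θ*₍2₎ = 1.8262, θ*₍48₎ = 2.6844.
Basic interval reflects these around s:
  lower = 2 × 2.2571 − 2.6844 = 1.8298
  upper = 2 × 2.2571 − 1.8262 = 2.6880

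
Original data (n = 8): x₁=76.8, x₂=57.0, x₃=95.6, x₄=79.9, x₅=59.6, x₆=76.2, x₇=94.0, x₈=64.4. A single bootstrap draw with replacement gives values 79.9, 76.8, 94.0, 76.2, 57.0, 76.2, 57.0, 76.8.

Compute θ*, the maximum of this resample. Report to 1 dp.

θ* = 94.0

Maximum = 94.0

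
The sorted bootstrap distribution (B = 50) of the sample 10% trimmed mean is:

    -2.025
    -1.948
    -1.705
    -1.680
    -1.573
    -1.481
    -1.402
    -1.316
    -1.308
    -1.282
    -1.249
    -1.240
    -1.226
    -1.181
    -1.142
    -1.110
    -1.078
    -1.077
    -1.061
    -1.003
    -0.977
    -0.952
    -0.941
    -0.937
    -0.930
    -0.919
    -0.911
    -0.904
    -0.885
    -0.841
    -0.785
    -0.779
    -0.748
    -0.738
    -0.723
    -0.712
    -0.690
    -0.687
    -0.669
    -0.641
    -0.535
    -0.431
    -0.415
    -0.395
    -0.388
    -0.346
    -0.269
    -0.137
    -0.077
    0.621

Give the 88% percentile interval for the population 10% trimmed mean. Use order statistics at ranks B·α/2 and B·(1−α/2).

α = 0.12; lower rank = 50 × 0.060 = 3; upper rank = 50 × 0.940 = 47.
The 3rd smallest replicate is -1.705; the 47th is -0.269.

(-1.705, -0.269)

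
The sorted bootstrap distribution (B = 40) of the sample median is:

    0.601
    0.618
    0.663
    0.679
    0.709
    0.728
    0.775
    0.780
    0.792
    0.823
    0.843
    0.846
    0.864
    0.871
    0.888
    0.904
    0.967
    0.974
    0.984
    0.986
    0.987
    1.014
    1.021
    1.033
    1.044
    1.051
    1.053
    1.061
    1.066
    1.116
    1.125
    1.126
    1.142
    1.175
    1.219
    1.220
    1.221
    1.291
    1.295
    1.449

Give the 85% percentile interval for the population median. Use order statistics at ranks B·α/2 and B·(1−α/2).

(0.663, 1.221)

α = 0.15; lower rank = 40 × 0.075 = 3; upper rank = 40 × 0.925 = 37.
The 3rd smallest replicate is 0.663; the 37th is 1.221.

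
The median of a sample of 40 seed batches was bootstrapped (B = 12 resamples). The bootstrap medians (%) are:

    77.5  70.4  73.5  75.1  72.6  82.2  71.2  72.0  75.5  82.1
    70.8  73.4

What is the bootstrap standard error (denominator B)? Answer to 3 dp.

Bootstrap SE is the standard deviation of the 12 replicate medians.
Mean of replicates: (77.5 + 70.4 + 73.5 + 75.1 + 72.6 + 82.2 + 71.2 + 72.0 + 75.5 + 82.1 + 70.8 + 73.4) / 12 = 896.3000 / 12 = 74.6917
Sum of squared deviations: (+2.8083)² + (−4.2917)² + (−1.1917)² + (+0.4083)² + (−2.0917)² + (+7.5083)² + (−3.4917)² + (−2.6917)² + (+0.8083)² + (+7.4083)² + (−3.8917)² + (−1.2917)² = 180.4292
Variance = 180.4292 / 12 = 15.0358
SE* = √15.0358

SE* = 3.878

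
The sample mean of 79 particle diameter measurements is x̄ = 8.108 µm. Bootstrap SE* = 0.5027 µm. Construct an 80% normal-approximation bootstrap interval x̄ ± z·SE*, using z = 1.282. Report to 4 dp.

Margin = 1.282 × 0.5027 = 0.64446
Interval: 8.108 ± 0.64446

(7.4635, 8.7525)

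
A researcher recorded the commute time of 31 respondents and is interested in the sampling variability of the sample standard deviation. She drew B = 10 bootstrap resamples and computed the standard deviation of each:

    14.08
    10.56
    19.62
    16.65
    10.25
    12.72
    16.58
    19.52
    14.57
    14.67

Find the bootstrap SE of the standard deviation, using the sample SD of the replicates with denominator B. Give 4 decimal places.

Bootstrap SE is the standard deviation of the 10 replicate standard deviations.
Mean of replicates: (14.08 + 10.56 + 19.62 + 16.65 + 10.25 + 12.72 + 16.58 + 19.52 + 14.57 + 14.67) / 10 = 149.22000 / 10 = 14.92200
Sum of squared deviations: (−0.84200)² + (−4.36200)² + (+4.69800)² + (+1.72800)² + (−4.67200)² + (−2.20200)² + (+1.65800)² + (+4.59800)² + (−0.35200)² + (−0.25200)² = 95.54756
Variance = 95.54756 / 10 = 9.55476
SE* = √9.55476

SE* = 3.0911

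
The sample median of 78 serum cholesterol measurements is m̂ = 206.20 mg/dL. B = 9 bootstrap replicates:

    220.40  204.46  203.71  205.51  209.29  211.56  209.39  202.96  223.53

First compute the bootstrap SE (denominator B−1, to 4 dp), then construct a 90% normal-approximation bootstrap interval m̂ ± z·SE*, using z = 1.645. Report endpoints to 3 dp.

(194.078, 218.322)

Mean of replicates = 210.0900; sum of squared deviations = 434.4352; SE* = √(434.4352/8) = 7.3692
Margin = 1.645 × 7.3692 = 12.1223
Interval: 206.20 ± 12.1223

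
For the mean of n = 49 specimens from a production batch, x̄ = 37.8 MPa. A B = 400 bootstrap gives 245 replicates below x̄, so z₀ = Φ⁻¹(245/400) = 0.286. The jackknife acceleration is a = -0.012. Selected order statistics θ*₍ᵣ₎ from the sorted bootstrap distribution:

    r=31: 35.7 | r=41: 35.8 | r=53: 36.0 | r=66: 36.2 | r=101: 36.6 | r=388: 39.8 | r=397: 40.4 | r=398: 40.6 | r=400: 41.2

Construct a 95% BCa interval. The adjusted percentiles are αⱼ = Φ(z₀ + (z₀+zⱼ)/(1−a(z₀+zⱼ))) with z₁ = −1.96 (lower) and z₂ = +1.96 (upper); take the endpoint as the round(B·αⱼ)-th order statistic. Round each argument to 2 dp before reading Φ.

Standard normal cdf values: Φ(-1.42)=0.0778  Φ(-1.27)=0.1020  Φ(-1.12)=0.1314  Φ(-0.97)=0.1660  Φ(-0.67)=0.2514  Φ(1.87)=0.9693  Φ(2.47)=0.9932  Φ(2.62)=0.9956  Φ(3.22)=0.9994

Lower: z₀ + z₁ = 0.286 + (-1.960) = -1.674; 1 − a(z₀+z₁) = 1 − (-0.012)(-1.674) = 0.9799; argument = 0.286 + (-1.674)/0.9799 = -1.4223 → -1.42.
α₁ = Φ(-1.42) = 0.0778; rank = round(400 × 0.0778) = 31; θ*₍31₎ = 35.7.
Upper: z₀ + z₂ = 2.246; 1 − a(z₀+z₂) = 1.0270; argument = 2.4731 → 2.47; α₂ = 0.9932; rank = 397; θ*₍397₎ = 40.4.

(35.7, 40.4)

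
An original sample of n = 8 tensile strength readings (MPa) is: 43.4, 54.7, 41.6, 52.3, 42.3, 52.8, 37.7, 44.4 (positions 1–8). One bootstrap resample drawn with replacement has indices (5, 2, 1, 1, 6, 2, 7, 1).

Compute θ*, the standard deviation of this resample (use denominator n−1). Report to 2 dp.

Resample values: 42.3, 54.7, 43.4, 43.4, 52.8, 54.7, 37.7, 43.4.
Mean = 46.5500; sum of squared deviations = 298.0600
s² = 298.0600 / 7 = 42.5800
s = √42.5800 = 6.53

θ* = 6.53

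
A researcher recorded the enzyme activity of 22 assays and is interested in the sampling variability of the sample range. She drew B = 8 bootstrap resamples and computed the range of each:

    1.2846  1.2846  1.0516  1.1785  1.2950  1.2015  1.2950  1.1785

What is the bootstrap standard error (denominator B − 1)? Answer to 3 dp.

SE* = 0.086

Bootstrap SE is the standard deviation of the 8 replicate ranges.
Mean of replicates: (1.2846 + 1.2846 + 1.0516 + 1.1785 + 1.2950 + 1.2015 + 1.2950 + 1.1785) / 8 = 9.76930 / 8 = 1.22116
Sum of squared deviations: (+0.06344)² + (+0.06344)² + (−0.16956)² + (−0.04266)² + (+0.07384)² + (−0.01966)² + (+0.07384)² + (−0.04266)² = 0.05173
Variance = 0.05173 / 7 = 0.00739
SE* = √0.00739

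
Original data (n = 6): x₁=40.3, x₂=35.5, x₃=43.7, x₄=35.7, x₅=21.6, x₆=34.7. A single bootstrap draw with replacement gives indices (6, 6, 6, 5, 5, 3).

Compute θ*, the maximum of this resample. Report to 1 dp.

Resample values: 34.7, 34.7, 34.7, 21.6, 21.6, 43.7.
Maximum = 43.7

θ* = 43.7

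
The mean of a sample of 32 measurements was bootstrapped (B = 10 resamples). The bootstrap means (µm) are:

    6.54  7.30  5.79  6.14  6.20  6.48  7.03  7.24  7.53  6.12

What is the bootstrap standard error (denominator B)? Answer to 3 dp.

Bootstrap SE is the standard deviation of the 10 replicate means.
Mean of replicates: (6.54 + 7.30 + 5.79 + 6.14 + 6.20 + 6.48 + 7.03 + 7.24 + 7.53 + 6.12) / 10 = 66.3700 / 10 = 6.6370
Sum of squared deviations: (−0.0970)² + (+0.6630)² + (−0.8470)² + (−0.4970)² + (−0.4370)² + (−0.1570)² + (+0.3930)² + (+0.6030)² + (+0.8930)² + (−0.5170)² = 3.2118
Variance = 3.2118 / 10 = 0.3212
SE* = √0.3212

SE* = 0.567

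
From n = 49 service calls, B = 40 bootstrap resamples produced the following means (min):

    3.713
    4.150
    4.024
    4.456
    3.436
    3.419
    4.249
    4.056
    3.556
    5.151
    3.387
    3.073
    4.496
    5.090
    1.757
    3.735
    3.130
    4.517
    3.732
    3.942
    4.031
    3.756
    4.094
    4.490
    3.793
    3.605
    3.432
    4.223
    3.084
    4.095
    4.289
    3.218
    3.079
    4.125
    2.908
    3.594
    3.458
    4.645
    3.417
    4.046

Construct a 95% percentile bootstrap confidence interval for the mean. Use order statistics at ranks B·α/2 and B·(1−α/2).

(1.757, 5.090)

Sorted replicates: 1.757, 2.908, 3.073, 3.079, 3.084, 3.130, 3.218, 3.387, 3.417, 3.419, 3.432, 3.436, 3.458, 3.556, 3.594, 3.605, 3.713, 3.732, 3.735, 3.756, 3.793, 3.942, 4.024, 4.031, 4.046, 4.056, 4.094, 4.095, 4.125, 4.150, 4.223, 4.249, 4.289, 4.456, 4.490, 4.496, 4.517, 4.645, 5.090, 5.151
α = 0.05; lower rank = 40 × 0.025 = 1; upper rank = 40 × 0.975 = 39.
The 1st smallest replicate is 1.757; the 39th is 5.090.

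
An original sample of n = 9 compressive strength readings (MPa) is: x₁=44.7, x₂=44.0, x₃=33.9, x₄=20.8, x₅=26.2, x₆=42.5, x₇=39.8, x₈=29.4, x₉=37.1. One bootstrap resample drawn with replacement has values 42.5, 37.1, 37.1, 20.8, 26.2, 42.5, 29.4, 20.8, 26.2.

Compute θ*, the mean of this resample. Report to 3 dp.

θ* = 31.400

Mean = (42.5 + 37.1 + 37.1 + 20.8 + 26.2 + 42.5 + 29.4 + 20.8 + 26.2) / 9 = 282.60 / 9 = 31.400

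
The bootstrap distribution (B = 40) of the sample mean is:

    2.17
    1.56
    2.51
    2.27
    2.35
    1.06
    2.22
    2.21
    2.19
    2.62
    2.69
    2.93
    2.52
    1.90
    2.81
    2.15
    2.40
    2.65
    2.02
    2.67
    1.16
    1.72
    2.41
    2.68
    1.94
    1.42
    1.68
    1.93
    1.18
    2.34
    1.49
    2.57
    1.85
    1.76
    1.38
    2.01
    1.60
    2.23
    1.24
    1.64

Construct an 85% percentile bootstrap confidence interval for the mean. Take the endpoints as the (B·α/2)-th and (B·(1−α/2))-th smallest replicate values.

(1.18, 2.68)

Sorted replicates: 1.06, 1.16, 1.18, 1.24, 1.38, 1.42, 1.49, 1.56, 1.60, 1.64, 1.68, 1.72, 1.76, 1.85, 1.90, 1.93, 1.94, 2.01, 2.02, 2.15, 2.17, 2.19, 2.21, 2.22, 2.23, 2.27, 2.34, 2.35, 2.40, 2.41, 2.51, 2.52, 2.57, 2.62, 2.65, 2.67, 2.68, 2.69, 2.81, 2.93
α = 0.15; lower rank = 40 × 0.075 = 3; upper rank = 40 × 0.925 = 37.
The 3rd smallest replicate is 1.18; the 37th is 2.68.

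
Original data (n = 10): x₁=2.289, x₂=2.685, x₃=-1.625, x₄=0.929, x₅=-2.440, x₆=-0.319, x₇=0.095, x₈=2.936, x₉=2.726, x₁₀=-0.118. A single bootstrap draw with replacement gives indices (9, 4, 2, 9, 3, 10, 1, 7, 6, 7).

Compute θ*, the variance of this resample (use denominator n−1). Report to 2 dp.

θ* = 2.44

Resample values: 2.726, 0.929, 2.685, 2.726, -1.625, -0.118, 2.289, 0.095, -0.319, 0.095.
Mean = 0.9483; sum of squared deviations = 21.9556
s² = 21.9556 / 9 = 2.4395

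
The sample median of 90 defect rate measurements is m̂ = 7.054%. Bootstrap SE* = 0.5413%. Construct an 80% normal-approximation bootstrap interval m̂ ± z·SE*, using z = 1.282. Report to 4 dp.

Margin = 1.282 × 0.5413 = 0.69395
Interval: 7.054 ± 0.69395

(6.3601, 7.7479)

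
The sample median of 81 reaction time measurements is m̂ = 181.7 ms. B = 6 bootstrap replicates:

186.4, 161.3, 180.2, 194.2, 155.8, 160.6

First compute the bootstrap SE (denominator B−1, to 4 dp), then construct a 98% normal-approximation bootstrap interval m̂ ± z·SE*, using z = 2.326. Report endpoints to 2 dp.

(144.67, 218.73)

Mean of replicates = 173.0833; sum of squared deviations = 1267.2883; SE* = √(1267.2883/5) = 15.9204
Margin = 2.326 × 15.9204 = 37.031
Interval: 181.7 ± 37.031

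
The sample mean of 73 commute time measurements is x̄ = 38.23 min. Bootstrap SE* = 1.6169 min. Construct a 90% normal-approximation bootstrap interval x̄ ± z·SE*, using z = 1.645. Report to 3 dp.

Margin = 1.645 × 1.6169 = 2.6598
Interval: 38.23 ± 2.6598

(35.570, 40.890)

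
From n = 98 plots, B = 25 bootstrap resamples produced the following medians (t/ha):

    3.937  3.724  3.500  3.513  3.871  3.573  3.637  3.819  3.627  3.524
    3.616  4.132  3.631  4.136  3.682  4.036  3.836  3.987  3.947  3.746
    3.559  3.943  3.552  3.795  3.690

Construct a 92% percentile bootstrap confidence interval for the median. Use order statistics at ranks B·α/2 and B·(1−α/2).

(3.500, 4.132)

Sorted replicates: 3.500, 3.513, 3.524, 3.552, 3.559, 3.573, 3.616, 3.627, 3.631, 3.637, 3.682, 3.690, 3.724, 3.746, 3.795, 3.819, 3.836, 3.871, 3.937, 3.943, 3.947, 3.987, 4.036, 4.132, 4.136
α = 0.08; lower rank = 25 × 0.040 = 1; upper rank = 25 × 0.960 = 24.
The 1st smallest replicate is 3.500; the 24th is 4.132.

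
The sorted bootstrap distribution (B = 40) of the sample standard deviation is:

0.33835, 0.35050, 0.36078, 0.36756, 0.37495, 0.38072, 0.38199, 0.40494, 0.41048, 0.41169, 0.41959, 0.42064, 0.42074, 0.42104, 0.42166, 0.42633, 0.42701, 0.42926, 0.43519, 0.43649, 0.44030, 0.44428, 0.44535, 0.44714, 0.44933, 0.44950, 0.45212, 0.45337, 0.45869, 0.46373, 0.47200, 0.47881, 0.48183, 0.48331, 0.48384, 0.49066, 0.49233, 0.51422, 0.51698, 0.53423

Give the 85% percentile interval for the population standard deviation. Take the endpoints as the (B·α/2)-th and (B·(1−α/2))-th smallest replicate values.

(0.36078, 0.49233)

α = 0.15; lower rank = 40 × 0.075 = 3; upper rank = 40 × 0.925 = 37.
The 3rd smallest replicate is 0.36078; the 37th is 0.49233.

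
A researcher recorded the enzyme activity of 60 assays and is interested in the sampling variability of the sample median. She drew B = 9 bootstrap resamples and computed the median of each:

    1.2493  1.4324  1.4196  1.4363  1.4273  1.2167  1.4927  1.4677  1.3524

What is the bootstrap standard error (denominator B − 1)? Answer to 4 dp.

SE* = 0.0962

Bootstrap SE is the standard deviation of the 9 replicate medians.
Mean of replicates: (1.2493 + 1.4324 + 1.4196 + 1.4363 + 1.4273 + 1.2167 + 1.4927 + 1.4677 + 1.3524) / 9 = 12.49440 / 9 = 1.38827
Sum of squared deviations: (−0.13897)² + (+0.04413)² + (+0.03133)² + (+0.04803)² + (+0.03903)² + (−0.17157)² + (+0.10443)² + (+0.07943)² + (−0.03587)² = 0.07401
Variance = 0.07401 / 8 = 0.00925
SE* = √0.00925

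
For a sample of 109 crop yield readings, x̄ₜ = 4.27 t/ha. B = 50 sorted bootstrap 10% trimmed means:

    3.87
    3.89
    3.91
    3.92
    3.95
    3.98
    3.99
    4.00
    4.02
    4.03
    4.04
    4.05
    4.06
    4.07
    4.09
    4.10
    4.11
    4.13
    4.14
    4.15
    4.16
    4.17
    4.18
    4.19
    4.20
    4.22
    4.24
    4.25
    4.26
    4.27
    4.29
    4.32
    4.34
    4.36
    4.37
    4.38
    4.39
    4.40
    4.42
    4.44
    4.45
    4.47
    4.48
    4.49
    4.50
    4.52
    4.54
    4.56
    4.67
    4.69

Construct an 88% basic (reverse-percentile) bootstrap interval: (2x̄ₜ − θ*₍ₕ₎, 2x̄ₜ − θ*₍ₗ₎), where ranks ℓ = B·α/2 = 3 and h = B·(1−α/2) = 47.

Percentile endpoints at ranks 3 and 47: θ*₍3₎ = 3.91, θ*₍47₎ = 4.54.
Basic interval reflects these around x̄ₜ:
  lower = 2 × 4.27 − 4.54 = 4.00
  upper = 2 × 4.27 − 3.91 = 4.63

(4.00, 4.63)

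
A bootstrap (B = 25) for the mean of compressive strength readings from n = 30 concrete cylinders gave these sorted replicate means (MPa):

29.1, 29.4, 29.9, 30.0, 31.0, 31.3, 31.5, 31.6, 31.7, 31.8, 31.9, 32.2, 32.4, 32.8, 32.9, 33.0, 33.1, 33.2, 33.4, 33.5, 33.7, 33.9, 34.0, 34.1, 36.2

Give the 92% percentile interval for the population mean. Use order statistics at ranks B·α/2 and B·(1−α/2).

α = 0.08; lower rank = 25 × 0.040 = 1; upper rank = 25 × 0.960 = 24.
The 1st smallest replicate is 29.1; the 24th is 34.1.

(29.1, 34.1)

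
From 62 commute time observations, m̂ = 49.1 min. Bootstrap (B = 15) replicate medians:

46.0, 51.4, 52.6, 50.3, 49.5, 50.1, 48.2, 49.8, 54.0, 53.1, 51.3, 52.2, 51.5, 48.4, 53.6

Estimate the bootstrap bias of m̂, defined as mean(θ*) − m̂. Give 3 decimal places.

bias = +1.700

mean(θ*) = (46.0 + 51.4 + 52.6 + 50.3 + 49.5 + 50.1 + 48.2 + 49.8 + 54.0 + 53.1 + 51.3 + 52.2 + 51.5 + 48.4 + 53.6) / 15 = 50.8000
bias = 50.8000 − 49.1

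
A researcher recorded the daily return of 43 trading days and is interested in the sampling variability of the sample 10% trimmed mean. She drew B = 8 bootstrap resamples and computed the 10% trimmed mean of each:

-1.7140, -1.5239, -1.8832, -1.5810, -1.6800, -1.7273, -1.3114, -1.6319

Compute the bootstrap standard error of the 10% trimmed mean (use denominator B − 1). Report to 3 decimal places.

Bootstrap SE is the standard deviation of the 8 replicate 10% trimmed means.
Mean of replicates: ((-1.7140) + (-1.5239) + (-1.8832) + (-1.5810) + (-1.6800) + (-1.7273) + (-1.3114) + (-1.6319)) / 8 = -13.05270 / 8 = -1.63159
Sum of squared deviations: (−0.08241)² + (+0.10769)² + (−0.25161)² + (+0.05059)² + (−0.04841)² + (−0.09571)² + (+0.32019)² + (−0.00031)² = 0.19828
Variance = 0.19828 / 7 = 0.02833
SE* = √0.02833

SE* = 0.168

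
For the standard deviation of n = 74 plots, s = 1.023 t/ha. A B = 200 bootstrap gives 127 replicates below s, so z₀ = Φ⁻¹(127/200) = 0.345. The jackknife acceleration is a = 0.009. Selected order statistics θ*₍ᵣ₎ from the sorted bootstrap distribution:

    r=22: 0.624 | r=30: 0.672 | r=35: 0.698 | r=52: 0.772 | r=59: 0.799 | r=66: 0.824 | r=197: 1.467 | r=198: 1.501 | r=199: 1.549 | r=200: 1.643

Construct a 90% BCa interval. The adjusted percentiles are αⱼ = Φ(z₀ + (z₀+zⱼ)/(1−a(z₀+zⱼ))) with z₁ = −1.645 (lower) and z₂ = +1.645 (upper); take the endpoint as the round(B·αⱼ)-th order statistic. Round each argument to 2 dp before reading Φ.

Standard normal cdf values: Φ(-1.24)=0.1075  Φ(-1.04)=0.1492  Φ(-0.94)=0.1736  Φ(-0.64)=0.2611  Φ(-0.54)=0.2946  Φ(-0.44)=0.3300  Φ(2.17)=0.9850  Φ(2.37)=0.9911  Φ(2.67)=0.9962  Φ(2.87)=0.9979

Lower: z₀ + z₁ = 0.345 + (-1.645) = -1.300; 1 − a(z₀+z₁) = 1 − (0.009)(-1.300) = 1.0117; argument = 0.345 + (-1.300)/1.0117 = -0.9400 → -0.94.
α₁ = Φ(-0.94) = 0.1736; rank = round(200 × 0.1736) = 35; θ*₍35₎ = 0.698.
Upper: z₀ + z₂ = 1.990; 1 − a(z₀+z₂) = 0.9821; argument = 2.3713 → 2.37; α₂ = 0.9911; rank = 198; θ*₍198₎ = 1.501.

(0.698, 1.501)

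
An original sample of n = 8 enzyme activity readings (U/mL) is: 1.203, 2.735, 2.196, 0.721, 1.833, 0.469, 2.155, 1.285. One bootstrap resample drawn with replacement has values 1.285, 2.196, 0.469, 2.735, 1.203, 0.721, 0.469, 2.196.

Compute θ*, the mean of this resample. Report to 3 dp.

θ* = 1.409

Mean = (1.285 + 2.196 + 0.469 + 2.735 + 1.203 + 0.721 + 0.469 + 2.196) / 8 = 11.2740 / 8 = 1.409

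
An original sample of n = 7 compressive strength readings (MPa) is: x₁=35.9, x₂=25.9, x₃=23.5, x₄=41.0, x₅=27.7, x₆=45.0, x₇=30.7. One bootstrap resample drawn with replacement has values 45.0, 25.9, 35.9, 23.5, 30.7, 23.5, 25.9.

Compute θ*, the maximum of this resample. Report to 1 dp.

Maximum = 45.0

θ* = 45.0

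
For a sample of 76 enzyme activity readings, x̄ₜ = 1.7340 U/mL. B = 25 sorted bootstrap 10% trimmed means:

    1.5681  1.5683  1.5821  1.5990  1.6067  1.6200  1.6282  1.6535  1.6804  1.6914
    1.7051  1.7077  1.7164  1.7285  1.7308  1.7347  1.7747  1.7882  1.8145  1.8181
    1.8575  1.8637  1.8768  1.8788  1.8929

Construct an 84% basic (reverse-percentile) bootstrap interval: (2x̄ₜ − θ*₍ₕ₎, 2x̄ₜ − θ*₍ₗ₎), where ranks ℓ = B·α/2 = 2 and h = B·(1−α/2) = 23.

(1.5912, 1.8997)

Percentile endpoints at ranks 2 and 23: θ*₍2₎ = 1.5683, θ*₍23₎ = 1.8768.
Basic interval reflects these around x̄ₜ:
  lower = 2 × 1.7340 − 1.8768 = 1.5912
  upper = 2 × 1.7340 − 1.5683 = 1.8997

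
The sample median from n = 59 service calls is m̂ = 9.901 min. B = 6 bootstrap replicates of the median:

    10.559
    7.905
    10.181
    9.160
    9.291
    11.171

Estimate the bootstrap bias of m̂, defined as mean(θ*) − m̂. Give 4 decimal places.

mean(θ*) = (10.559 + 7.905 + 10.181 + 9.160 + 9.291 + 11.171) / 6 = 9.71117
bias = 9.71117 − 9.901

bias = −0.1898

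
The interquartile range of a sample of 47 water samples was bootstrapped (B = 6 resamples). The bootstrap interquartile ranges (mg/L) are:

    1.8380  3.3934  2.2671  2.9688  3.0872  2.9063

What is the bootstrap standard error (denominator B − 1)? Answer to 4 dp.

Bootstrap SE is the standard deviation of the 6 replicate interquartile ranges.
Mean of replicates: (1.8380 + 3.3934 + 2.2671 + 2.9688 + 3.0872 + 2.9063) / 6 = 16.46080 / 6 = 2.74347
Sum of squared deviations: (−0.90547)² + (+0.64993)² + (−0.47637)² + (+0.22533)² + (+0.34373)² + (+0.16283)² = 1.66465
Variance = 1.66465 / 5 = 0.33293
SE* = √0.33293

SE* = 0.5770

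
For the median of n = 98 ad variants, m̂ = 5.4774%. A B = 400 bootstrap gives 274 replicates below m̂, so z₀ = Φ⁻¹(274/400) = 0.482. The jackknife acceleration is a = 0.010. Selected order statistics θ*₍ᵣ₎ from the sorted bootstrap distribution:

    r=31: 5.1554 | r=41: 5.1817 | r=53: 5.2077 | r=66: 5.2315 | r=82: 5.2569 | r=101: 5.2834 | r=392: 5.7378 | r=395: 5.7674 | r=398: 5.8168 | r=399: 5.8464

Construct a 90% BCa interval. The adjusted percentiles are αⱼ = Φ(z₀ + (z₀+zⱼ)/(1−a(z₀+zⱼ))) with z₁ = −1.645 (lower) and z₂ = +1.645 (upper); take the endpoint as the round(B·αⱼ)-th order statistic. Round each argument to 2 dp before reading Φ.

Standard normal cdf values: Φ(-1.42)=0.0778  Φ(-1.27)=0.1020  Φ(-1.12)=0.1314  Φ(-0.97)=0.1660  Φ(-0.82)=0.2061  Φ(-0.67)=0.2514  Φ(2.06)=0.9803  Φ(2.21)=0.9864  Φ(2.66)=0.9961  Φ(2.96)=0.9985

Lower: z₀ + z₁ = 0.482 + (-1.645) = -1.163; 1 − a(z₀+z₁) = 1 − (0.010)(-1.163) = 1.0116; argument = 0.482 + (-1.163)/1.0116 = -0.6676 → -0.67.
α₁ = Φ(-0.67) = 0.2514; rank = round(400 × 0.2514) = 101; θ*₍101₎ = 5.2834.
Upper: z₀ + z₂ = 2.127; 1 − a(z₀+z₂) = 0.9787; argument = 2.6552 → 2.66; α₂ = 0.9961; rank = 398; θ*₍398₎ = 5.8168.

(5.2834, 5.8168)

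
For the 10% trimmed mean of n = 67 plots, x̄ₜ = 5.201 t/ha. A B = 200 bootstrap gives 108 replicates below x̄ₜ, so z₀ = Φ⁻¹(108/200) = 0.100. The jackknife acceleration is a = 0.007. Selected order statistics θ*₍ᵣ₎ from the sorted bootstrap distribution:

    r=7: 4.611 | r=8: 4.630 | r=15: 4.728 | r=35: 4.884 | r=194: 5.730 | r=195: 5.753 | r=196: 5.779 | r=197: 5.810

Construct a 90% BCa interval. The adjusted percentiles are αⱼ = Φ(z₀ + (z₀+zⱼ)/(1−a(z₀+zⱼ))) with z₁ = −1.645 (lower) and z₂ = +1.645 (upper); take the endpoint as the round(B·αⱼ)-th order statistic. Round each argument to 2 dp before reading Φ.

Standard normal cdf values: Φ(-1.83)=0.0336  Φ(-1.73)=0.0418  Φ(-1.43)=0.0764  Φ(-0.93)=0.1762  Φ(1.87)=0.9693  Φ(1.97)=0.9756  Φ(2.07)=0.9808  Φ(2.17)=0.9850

Lower: z₀ + z₁ = 0.100 + (-1.645) = -1.545; 1 − a(z₀+z₁) = 1 − (0.007)(-1.545) = 1.0108; argument = 0.100 + (-1.545)/1.0108 = -1.4285 → -1.43.
α₁ = Φ(-1.43) = 0.0764; rank = round(200 × 0.0764) = 15; θ*₍15₎ = 4.728.
Upper: z₀ + z₂ = 1.745; 1 − a(z₀+z₂) = 0.9878; argument = 1.8666 → 1.87; α₂ = 0.9693; rank = 194; θ*₍194₎ = 5.730.

(4.728, 5.730)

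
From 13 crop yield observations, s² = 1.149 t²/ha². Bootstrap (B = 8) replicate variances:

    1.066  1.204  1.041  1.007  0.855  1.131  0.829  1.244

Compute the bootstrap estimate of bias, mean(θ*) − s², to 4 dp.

bias = −0.1019

mean(θ*) = (1.066 + 1.204 + 1.041 + 1.007 + 0.855 + 1.131 + 0.829 + 1.244) / 8 = 1.04712
bias = 1.04712 − 1.149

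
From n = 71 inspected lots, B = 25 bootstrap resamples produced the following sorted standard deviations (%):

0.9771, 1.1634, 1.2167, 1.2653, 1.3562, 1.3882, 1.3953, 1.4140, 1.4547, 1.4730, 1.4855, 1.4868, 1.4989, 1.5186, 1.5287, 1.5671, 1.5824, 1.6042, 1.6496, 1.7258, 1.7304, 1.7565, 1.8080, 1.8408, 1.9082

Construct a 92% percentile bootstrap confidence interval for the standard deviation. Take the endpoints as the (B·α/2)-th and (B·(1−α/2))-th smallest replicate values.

(0.9771, 1.8408)

α = 0.08; lower rank = 25 × 0.040 = 1; upper rank = 25 × 0.960 = 24.
The 1st smallest replicate is 0.9771; the 24th is 1.8408.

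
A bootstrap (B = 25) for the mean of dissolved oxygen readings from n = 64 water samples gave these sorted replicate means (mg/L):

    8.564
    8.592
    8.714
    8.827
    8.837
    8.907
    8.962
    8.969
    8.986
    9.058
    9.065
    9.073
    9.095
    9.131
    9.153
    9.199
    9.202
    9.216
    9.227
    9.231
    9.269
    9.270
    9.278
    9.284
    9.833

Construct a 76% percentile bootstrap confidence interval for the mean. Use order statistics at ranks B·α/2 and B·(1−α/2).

(8.714, 9.270)

α = 0.24; lower rank = 25 × 0.120 = 3; upper rank = 25 × 0.880 = 22.
The 3rd smallest replicate is 8.714; the 22nd is 9.270.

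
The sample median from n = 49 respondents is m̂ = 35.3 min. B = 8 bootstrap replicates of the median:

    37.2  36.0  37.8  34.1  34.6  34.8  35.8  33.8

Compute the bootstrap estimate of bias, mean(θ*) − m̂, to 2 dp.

mean(θ*) = (37.2 + 36.0 + 37.8 + 34.1 + 34.6 + 34.8 + 35.8 + 33.8) / 8 = 35.513
bias = 35.513 − 35.3

bias = +0.21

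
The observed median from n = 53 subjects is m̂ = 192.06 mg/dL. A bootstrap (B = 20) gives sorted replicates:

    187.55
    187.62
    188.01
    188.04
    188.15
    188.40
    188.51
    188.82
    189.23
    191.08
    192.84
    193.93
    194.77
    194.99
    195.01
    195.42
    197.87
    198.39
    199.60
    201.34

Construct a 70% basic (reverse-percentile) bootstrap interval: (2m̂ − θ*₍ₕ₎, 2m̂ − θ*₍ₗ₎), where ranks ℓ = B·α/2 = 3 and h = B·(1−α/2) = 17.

(186.25, 196.11)

Percentile endpoints at ranks 3 and 17: θ*₍3₎ = 188.01, θ*₍17₎ = 197.87.
Basic interval reflects these around m̂:
  lower = 2 × 192.06 − 197.87 = 186.25
  upper = 2 × 192.06 − 188.01 = 196.11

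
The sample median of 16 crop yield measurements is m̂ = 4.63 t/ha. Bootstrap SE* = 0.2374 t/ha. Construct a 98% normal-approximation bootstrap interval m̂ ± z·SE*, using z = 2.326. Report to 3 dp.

Margin = 2.326 × 0.2374 = 0.5522
Interval: 4.63 ± 0.5522

(4.078, 5.182)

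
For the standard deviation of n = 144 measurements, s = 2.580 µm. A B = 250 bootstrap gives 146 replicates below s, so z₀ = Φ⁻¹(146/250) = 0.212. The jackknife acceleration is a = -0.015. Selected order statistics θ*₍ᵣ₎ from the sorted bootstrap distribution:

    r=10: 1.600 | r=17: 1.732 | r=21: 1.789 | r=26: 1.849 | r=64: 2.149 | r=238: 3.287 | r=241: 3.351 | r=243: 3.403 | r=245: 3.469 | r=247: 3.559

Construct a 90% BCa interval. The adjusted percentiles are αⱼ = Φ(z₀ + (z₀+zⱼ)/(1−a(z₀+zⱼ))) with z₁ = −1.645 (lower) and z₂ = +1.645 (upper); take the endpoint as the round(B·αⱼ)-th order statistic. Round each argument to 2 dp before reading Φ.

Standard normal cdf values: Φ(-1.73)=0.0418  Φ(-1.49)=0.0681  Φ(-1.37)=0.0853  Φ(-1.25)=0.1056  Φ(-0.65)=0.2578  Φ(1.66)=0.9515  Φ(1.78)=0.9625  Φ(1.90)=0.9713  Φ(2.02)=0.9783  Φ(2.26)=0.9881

Lower: z₀ + z₁ = 0.212 + (-1.645) = -1.433; 1 − a(z₀+z₁) = 1 − (-0.015)(-1.433) = 0.9785; argument = 0.212 + (-1.433)/0.9785 = -1.2525 → -1.25.
α₁ = Φ(-1.25) = 0.1056; rank = round(250 × 0.1056) = 26; θ*₍26₎ = 1.849.
Upper: z₀ + z₂ = 1.857; 1 − a(z₀+z₂) = 1.0279; argument = 2.0187 → 2.02; α₂ = 0.9783; rank = 245; θ*₍245₎ = 3.469.

(1.849, 3.469)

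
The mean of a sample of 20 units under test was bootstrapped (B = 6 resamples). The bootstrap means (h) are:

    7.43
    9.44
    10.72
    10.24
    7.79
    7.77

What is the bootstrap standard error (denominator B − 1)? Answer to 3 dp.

SE* = 1.419

Bootstrap SE is the standard deviation of the 6 replicate means.
Mean of replicates: (7.43 + 9.44 + 10.72 + 10.24 + 7.79 + 7.77) / 6 = 53.3900 / 6 = 8.8983
Sum of squared deviations: (−1.4683)² + (+0.5417)² + (+1.8217)² + (+1.3417)² + (−1.1083)² + (−1.1283)² = 10.0695
Variance = 10.0695 / 5 = 2.0139
SE* = √2.0139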